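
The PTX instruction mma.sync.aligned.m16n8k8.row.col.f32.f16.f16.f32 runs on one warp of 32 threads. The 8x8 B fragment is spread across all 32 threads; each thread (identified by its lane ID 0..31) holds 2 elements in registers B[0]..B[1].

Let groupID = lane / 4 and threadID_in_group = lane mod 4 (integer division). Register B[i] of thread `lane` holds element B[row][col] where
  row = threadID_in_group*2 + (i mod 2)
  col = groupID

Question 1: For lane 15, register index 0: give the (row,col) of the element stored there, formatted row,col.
6,3

lane 15->15/4=3, 15 mod 4=3
i=0  r:2·3+0->6  c:3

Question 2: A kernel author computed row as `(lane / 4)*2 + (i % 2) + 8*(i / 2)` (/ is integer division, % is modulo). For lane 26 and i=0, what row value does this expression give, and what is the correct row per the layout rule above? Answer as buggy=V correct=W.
buggy=12 correct=4

`(lane / 4)*2 + (i % 2) + 8*(i / 2)`[26,0]->12
lane 26->26/4=6, 26 mod 4=2
i=0  r:2·2+0->4  c:6
row: 12 vs 4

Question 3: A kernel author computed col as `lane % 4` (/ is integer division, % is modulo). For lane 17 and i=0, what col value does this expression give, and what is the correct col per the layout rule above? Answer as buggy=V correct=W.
`lane % 4`[17,0]⇒1
17: gr=4,th=1
[0] (1*2+0,4) = (2,4)
col: 1 vs 4

buggy=1 correct=4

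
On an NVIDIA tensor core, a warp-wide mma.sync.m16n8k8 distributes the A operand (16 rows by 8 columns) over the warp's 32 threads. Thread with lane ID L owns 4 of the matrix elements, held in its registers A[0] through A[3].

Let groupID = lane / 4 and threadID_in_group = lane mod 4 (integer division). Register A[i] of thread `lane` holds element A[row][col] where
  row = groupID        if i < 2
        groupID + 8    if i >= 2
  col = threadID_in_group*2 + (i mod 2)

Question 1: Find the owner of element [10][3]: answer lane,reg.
9,3

r:10=>grp=2,rB=1  c:3=>tig=1,lo=1
L=2*4+1=9  i=1*2+1=3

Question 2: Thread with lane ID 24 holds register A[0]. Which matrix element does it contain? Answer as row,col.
24: G=6,T=0
[0] (6+0,0*2+0) = (6,0)

6,0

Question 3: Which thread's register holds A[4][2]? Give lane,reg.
17,0

r=4⇒gr=4,Rb=0  c=2⇒th=1,odd=0
L=4*4+1=17  i=0*2+0=0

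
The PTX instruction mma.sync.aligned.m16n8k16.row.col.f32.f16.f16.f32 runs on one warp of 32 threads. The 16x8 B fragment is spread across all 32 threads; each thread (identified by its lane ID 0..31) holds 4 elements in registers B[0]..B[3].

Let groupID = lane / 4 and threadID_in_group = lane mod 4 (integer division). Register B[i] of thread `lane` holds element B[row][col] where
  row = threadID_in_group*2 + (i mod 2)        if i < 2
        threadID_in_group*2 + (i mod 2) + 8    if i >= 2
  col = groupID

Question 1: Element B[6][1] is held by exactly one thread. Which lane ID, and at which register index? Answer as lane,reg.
c=1->g=1  r=6->rb=0,t=3,b0=0
L=1*4+3=7  i=0*2+0=0

7,0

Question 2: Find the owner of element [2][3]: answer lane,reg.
c=3→G=3  r=2→rhi=0,T=1,p=0
L=3*4+1=13  i=0*2+0=0

13,0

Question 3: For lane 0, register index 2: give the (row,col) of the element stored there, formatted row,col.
0: gr=0,th=0
[2] (0*2+0+8,0) = (8,0)

8,0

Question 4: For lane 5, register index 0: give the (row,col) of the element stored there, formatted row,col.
2,1

lane 5->5/4=1, 5 mod 4=1
i=0  r:2·1+0+0->2  c:1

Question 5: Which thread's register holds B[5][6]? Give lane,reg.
26,1

c=6->g=6  r=5->rb=0,t=2,b0=1
L=6*4+2=26  i=0*2+1=1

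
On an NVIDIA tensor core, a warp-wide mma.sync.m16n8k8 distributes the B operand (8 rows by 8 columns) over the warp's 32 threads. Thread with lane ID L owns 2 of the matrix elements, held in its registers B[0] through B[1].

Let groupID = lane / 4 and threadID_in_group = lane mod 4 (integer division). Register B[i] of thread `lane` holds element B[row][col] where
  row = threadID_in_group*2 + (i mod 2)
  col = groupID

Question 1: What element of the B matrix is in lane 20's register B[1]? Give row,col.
lane 20→20/4=5, 20 mod 4=0
i=1  r:2·0+1→1  c:5

1,5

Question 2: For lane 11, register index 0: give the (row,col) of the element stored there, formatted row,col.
11: g=2,t=3
[0] (3*2+0,2) = (6,2)

6,2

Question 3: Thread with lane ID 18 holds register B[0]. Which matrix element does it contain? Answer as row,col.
4,4

lane 18: gid=4 (18/4), tid=2 (18%4)
i=0: r=2*2+0=4, c=gid=4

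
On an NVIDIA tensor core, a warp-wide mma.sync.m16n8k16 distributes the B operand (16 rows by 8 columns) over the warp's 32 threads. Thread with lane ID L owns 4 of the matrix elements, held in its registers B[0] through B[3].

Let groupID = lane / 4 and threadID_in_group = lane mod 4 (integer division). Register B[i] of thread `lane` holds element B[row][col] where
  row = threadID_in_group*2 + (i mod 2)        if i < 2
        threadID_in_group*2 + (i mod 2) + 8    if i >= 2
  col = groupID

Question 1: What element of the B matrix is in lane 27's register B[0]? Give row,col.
27: g=6,t=3
[0] (3*2+0+0,6) = (6,6)

6,6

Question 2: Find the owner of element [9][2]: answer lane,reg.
c: 2->gid=2  r: 9->r8=1,tid=0,i&1=1
L=2*4+0=8  i=1*2+1=3

8,3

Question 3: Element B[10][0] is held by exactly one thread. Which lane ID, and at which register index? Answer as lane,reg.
c: 0->gid=0  r: 10->r8=1,tid=1,i&1=0
L=0*4+1=1  i=1*2+0=2

1,2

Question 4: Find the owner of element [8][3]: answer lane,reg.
c=3⇒gr=3  r=8⇒Rb=1,th=0,odd=0
L=3*4+0=12  i=1*2+0=2

12,2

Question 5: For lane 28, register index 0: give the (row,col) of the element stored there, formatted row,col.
lane 28⇒28/4=7, 28 mod 4=0
i=0  r:2·0+0+0⇒0  c:7

0,7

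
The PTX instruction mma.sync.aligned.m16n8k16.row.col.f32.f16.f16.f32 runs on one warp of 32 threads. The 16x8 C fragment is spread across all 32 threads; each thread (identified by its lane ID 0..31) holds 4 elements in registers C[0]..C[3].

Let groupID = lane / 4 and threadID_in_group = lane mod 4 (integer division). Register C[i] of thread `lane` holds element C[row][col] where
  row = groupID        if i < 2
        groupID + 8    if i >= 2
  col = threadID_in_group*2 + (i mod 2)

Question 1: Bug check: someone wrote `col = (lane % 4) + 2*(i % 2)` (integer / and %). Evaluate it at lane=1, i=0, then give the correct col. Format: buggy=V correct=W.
buggy=1 correct=2

`(lane % 4) + 2*(i % 2)`[1,0]->1
1: gid=0,tid=1
[0] (0+0,1*2+0) = (0,2)
col: 1 vs 2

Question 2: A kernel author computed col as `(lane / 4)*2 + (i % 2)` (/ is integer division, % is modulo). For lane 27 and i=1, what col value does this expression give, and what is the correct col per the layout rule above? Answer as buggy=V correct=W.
`(lane / 4)*2 + (i % 2)`[27,1]⇒13
L=27⇒gr=27>>2=6, th=27&3=3
[1]⇒row 6+0=6  col 3·2+1=7
col: 13 vs 7

buggy=13 correct=7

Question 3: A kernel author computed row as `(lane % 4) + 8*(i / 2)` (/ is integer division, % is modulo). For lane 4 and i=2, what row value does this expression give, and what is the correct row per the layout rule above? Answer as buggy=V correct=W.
buggy=8 correct=9

`(lane % 4) + 8*(i / 2)`[4,2]→8
4: G=1,T=0
[2] (1+8,0*2+0) = (9,0)
row: 8 vs 9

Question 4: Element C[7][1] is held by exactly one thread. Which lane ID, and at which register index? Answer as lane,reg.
28,1

r: 7->gid=7,r8=0  c: 1->tid=0,i&1=1
L=7*4+0=28  i=0*2+1=1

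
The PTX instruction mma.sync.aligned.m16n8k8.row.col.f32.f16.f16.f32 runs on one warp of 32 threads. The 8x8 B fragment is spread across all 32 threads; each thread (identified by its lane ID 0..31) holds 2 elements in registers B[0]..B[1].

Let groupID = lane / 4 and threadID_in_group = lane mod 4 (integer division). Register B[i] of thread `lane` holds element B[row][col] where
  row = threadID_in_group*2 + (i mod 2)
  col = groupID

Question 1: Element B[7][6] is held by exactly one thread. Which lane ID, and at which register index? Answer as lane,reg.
27,1

c:6=>grp=6  r:7=>tig=3,lo=1
L=6*4+3=27  i=1=1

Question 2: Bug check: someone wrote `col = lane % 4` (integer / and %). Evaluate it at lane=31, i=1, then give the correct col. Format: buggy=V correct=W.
`lane % 4`[31,1]->3
31: gid=7,tid=3
[1] (3*2+1,7) = (7,7)
col: 3 vs 7

buggy=3 correct=7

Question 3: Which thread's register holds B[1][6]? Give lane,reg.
c=6⇒gr=6  r=1⇒th=0,odd=1
L=6*4+0=24  i=1=1

24,1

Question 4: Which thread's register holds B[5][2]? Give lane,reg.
c=2→G=2  r=5→T=2,p=1
L=2*4+2=10  i=1=1

10,1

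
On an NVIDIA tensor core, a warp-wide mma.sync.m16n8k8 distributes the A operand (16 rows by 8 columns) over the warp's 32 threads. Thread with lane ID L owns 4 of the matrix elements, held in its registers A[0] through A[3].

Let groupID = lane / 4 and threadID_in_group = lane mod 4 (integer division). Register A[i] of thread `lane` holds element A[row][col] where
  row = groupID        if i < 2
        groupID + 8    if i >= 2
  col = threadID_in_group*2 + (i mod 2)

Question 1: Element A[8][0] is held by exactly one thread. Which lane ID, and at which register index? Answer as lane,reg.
0,2

r:8=>grp=0,rB=1  c:0=>tig=0,lo=0
L=0*4+0=0  i=1*2+0=2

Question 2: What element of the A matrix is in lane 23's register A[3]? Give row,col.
13,7

L=23→G=23>>2=5, T=23&3=3
[3]→row 5+8=13  col 3·2+1=7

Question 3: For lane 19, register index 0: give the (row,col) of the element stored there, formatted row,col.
lane 19: G=4 (19/4), T=3 (19%4)
i=0: r=4+0=4, c=3*2+0=6

4,6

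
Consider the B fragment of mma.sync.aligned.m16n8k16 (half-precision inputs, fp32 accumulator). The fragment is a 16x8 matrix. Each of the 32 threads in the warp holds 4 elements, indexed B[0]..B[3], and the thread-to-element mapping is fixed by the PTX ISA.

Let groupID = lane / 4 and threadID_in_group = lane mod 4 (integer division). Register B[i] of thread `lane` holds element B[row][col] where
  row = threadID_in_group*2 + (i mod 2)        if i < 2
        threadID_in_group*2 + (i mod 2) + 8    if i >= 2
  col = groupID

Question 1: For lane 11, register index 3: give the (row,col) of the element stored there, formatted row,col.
15,2

L=11->g=11>>2=2, t=11&3=3
[3]->row 3·2+1+8=15  col g=2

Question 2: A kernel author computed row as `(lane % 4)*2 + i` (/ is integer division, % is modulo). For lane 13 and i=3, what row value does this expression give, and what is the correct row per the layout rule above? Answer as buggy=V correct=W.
`(lane % 4)*2 + i`[13,3]->5
lane 13: g=3 (13/4), t=1 (13%4)
i=3: r=1*2+1+8=11, c=g=3
row: 5 vs 11

buggy=5 correct=11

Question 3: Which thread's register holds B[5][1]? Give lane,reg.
c=1→G=1  r=5→rhi=0,T=2,p=1
L=1*4+2=6  i=0*2+1=1

6,1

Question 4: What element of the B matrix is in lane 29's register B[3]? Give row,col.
lane 29->29/4=7, 29 mod 4=1
i=3  r:2·1+1+8->11  c:7

11,7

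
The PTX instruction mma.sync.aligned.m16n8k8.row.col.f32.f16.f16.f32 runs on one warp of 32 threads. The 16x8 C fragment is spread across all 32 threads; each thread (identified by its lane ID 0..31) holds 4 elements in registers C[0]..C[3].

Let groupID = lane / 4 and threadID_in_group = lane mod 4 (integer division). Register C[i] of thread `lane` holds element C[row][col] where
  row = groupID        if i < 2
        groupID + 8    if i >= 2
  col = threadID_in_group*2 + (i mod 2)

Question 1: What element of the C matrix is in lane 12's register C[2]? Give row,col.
L=12->g=12>>2=3, t=12&3=0
[2]->row 3+8=11  col 0·2+0=0

11,0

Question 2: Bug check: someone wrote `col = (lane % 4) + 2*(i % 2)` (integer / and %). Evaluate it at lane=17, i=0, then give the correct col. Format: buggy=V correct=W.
`(lane % 4) + 2*(i % 2)`[17,0]⇒1
lane 17: gr=4 (17/4), th=1 (17%4)
i=0: r=4+0=4, c=1*2+0=2
col: 1 vs 2

buggy=1 correct=2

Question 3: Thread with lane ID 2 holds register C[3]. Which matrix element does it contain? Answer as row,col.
L=2->g=2>>2=0, t=2&3=2
[3]->row 0+8=8  col 2·2+1=5

8,5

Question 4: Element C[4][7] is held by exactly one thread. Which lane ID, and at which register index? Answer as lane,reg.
r=4→G=4,rhi=0  c=7→T=3,p=1
L=4*4+3=19  i=0*2+1=1

19,1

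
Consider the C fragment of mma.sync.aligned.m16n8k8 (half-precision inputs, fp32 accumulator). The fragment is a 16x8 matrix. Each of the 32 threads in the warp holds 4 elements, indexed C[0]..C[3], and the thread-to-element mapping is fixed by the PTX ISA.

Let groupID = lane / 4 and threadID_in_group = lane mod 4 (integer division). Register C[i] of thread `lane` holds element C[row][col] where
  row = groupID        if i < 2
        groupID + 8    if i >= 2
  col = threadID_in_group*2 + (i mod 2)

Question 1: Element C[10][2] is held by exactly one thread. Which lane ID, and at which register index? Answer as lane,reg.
9,2

r: 10->gid=2,r8=1  c: 2->tid=1,i&1=0
L=2*4+1=9  i=1*2+0=2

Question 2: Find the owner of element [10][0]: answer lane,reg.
r=10->g=2,rb=1  c=0->t=0,b0=0
L=2*4+0=8  i=1*2+0=2

8,2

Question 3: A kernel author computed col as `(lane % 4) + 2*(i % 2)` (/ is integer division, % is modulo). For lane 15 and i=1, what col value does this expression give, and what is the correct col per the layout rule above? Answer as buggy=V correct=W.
buggy=5 correct=7

`(lane % 4) + 2*(i % 2)`[15,1]=>5
lane 15: grp=3 (15/4), tig=3 (15%4)
i=1: r=3+0=3, c=3*2+1=7
col: 5 vs 7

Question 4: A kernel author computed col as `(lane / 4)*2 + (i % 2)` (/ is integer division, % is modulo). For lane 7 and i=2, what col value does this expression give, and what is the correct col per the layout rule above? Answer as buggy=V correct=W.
buggy=2 correct=6

`(lane / 4)*2 + (i % 2)`[7,2]->2
lane 7: gid=1 (7/4), tid=3 (7%4)
i=2: r=1+8=9, c=3*2+0=6
col: 2 vs 6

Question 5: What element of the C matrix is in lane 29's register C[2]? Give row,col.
15,2

L=29->g=29>>2=7, t=29&3=1
[2]->row 7+8=15  col 1·2+0=2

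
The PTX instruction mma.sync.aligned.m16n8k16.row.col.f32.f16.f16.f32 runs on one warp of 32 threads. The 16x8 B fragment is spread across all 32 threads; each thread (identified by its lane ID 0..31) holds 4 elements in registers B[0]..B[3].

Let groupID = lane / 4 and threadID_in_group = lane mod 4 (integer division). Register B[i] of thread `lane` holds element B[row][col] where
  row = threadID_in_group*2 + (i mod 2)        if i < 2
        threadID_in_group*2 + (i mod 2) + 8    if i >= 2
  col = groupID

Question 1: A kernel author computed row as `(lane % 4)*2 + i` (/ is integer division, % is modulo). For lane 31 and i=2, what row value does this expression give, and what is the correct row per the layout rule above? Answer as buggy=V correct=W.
buggy=8 correct=14

`(lane % 4)*2 + i`[31,2]⇒8
31: gr=7,th=3
[2] (3*2+0+8,7) = (14,7)
row: 8 vs 14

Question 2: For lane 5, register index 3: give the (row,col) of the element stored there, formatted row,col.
lane 5→5/4=1, 5 mod 4=1
i=3  r:2·1+1+8→11  c:1

11,1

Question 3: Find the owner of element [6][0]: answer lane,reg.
c=0⇒gr=0  r=6⇒Rb=0,th=3,odd=0
L=0*4+3=3  i=0*2+0=0

3,0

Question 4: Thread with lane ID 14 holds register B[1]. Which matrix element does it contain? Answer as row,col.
5,3

lane 14→14/4=3, 14 mod 4=2
i=1  r:2·2+1+0→5  c:3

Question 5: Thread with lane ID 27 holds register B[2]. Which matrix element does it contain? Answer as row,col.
14,6

lane 27=>27/4=6, 27 mod 4=3
i=2  r:2·3+0+8=>14  c:6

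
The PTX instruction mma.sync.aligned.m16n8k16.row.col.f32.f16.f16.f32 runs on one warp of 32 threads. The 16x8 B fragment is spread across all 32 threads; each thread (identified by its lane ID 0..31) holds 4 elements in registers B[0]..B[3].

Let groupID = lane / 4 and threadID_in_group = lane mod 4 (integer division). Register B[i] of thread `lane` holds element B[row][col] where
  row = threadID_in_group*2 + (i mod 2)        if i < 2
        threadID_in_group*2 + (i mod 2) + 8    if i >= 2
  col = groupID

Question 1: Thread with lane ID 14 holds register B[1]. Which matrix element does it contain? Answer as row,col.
5,3

lane 14: G=3 (14/4), T=2 (14%4)
i=1: r=2*2+1+0=5, c=G=3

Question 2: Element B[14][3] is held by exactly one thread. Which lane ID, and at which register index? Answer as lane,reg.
c=3⇒gr=3  r=14⇒Rb=1,th=3,odd=0
L=3*4+3=15  i=1*2+0=2

15,2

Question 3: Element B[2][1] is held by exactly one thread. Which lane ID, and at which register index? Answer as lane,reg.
c=1->g=1  r=2->rb=0,t=1,b0=0
L=1*4+1=5  i=0*2+0=0

5,0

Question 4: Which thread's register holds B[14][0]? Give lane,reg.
3,2

c=0→G=0  r=14→rhi=1,T=3,p=0
L=0*4+3=3  i=1*2+0=2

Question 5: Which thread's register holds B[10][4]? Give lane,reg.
c:4=>grp=4  r:10=>rB=1,tig=1,lo=0
L=4*4+1=17  i=1*2+0=2

17,2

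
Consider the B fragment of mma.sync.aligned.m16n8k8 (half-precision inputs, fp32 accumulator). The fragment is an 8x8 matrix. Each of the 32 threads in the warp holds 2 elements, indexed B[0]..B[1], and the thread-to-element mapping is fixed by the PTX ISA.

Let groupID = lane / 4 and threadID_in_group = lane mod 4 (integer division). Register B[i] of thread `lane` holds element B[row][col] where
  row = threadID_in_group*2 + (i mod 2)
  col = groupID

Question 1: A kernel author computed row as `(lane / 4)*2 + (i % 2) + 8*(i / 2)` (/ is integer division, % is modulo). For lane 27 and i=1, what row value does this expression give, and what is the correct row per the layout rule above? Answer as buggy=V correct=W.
`(lane / 4)*2 + (i % 2) + 8*(i / 2)`[27,1]⇒13
L=27⇒gr=27>>2=6, th=27&3=3
[1]⇒row 3·2+1=7  col gr=6
row: 13 vs 7

buggy=13 correct=7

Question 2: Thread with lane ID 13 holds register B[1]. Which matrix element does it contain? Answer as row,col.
lane 13->13/4=3, 13 mod 4=1
i=1  r:2·1+1->3  c:3

3,3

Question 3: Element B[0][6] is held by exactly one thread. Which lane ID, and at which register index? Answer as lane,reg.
24,0

c=6⇒gr=6  r=0⇒th=0,odd=0
L=6*4+0=24  i=0=0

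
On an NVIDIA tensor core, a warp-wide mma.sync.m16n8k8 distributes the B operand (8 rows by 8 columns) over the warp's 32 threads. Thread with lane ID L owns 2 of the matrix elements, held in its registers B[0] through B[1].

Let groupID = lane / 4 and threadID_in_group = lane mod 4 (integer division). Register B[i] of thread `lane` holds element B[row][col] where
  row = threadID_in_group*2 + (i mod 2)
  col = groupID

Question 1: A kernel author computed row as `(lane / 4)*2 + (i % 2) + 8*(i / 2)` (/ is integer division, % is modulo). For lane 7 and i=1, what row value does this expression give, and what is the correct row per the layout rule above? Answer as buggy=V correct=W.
buggy=3 correct=7

`(lane / 4)*2 + (i % 2) + 8*(i / 2)`[7,1]=>3
7: grp=1,tig=3
[1] (3*2+1,1) = (7,1)
row: 3 vs 7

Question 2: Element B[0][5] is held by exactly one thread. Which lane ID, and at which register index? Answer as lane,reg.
20,0

c: 5->gid=5  r: 0->tid=0,i&1=0
L=5*4+0=20  i=0=0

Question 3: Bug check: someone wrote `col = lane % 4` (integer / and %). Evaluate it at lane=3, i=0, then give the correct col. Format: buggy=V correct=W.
`lane % 4`[3,0]→3
3: G=0,T=3
[0] (3*2+0,0) = (6,0)
col: 3 vs 0

buggy=3 correct=0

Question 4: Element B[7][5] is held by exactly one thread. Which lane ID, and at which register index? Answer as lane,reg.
23,1

c=5→G=5  r=7→T=3,p=1
L=5*4+3=23  i=1=1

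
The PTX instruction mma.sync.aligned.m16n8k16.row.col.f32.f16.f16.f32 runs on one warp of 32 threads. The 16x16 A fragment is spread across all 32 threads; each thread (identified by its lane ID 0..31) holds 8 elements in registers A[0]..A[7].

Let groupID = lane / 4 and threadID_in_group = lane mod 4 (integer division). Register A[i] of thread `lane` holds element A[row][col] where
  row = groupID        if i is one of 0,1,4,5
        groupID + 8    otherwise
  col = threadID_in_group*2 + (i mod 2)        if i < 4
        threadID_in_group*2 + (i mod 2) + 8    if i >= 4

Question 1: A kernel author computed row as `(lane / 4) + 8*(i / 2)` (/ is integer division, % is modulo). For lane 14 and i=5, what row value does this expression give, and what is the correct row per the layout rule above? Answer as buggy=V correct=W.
`(lane / 4) + 8*(i / 2)`[14,5]⇒19
lane 14⇒14/4=3, 14 mod 4=2
i=5  r:3+0⇒3  c:2·2+1+8⇒13
row: 19 vs 3

buggy=19 correct=3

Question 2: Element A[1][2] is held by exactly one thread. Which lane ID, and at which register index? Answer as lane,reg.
r=1->g=1,rb=0  c=2->cb=0,t=1,b0=0
L=1*4+1=5  i=0*4+0*2+0=0

5,0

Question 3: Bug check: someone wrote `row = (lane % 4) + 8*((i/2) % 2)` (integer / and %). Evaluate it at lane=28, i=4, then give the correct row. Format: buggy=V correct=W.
`(lane % 4) + 8*((i/2) % 2)`[28,4]→0
lane 28: G=7 (28/4), T=0 (28%4)
i=4: r=7+0=7, c=0*2+0+8=8
row: 0 vs 7

buggy=0 correct=7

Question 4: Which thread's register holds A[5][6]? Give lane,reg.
23,0

r: 5->gid=5,r8=0  c: 6->c8=0,tid=3,i&1=0
L=5*4+3=23  i=0*4+0*2+0=0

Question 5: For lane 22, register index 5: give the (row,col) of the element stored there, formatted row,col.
lane 22: g=5 (22/4), t=2 (22%4)
i=5: r=5+0=5, c=2*2+1+8=13

5,13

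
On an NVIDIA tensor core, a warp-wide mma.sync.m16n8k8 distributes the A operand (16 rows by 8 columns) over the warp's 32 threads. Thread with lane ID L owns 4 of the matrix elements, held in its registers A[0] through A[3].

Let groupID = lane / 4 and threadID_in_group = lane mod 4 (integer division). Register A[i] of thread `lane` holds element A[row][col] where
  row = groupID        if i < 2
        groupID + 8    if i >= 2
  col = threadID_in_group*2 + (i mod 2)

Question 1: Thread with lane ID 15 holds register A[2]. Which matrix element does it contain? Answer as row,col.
lane 15->15/4=3, 15 mod 4=3
i=2  r:3+8->11  c:2·3+0->6

11,6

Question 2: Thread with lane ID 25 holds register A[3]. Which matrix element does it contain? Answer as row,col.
14,3

L=25→G=25>>2=6, T=25&3=1
[3]→row 6+8=14  col 1·2+1=3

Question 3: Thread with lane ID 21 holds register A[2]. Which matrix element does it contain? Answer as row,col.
13,2

lane 21->21/4=5, 21 mod 4=1
i=2  r:5+8->13  c:2·1+0->2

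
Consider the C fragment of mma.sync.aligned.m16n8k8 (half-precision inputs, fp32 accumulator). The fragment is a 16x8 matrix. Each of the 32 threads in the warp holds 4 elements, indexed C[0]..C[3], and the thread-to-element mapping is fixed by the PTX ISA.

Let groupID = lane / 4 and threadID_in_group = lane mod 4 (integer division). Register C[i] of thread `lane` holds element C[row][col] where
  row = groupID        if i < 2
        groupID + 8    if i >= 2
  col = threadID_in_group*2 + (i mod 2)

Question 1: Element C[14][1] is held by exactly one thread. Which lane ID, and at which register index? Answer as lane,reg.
r=14⇒gr=6,Rb=1  c=1⇒th=0,odd=1
L=6*4+0=24  i=1*2+1=3

24,3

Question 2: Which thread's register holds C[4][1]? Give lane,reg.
r:4=>grp=4,rB=0  c:1=>tig=0,lo=1
L=4*4+0=16  i=0*2+1=1

16,1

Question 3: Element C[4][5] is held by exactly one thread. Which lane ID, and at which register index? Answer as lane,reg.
r=4⇒gr=4,Rb=0  c=5⇒th=2,odd=1
L=4*4+2=18  i=0*2+1=1

18,1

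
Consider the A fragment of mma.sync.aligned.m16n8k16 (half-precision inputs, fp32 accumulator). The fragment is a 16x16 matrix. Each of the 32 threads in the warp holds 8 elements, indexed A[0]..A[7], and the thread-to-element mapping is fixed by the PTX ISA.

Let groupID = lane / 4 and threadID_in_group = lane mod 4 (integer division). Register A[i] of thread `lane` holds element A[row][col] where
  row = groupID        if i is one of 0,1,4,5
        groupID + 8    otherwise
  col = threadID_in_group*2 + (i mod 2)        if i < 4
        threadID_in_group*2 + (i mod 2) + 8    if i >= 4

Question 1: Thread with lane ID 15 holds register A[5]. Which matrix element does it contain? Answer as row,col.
3,15

15: grp=3,tig=3
[5] (3+0,3*2+1+8) = (3,15)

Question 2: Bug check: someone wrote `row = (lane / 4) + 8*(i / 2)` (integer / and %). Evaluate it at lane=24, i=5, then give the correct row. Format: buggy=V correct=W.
`(lane / 4) + 8*(i / 2)`[24,5]⇒22
lane 24⇒24/4=6, 24 mod 4=0
i=5  r:6+0⇒6  c:2·0+1+8⇒9
row: 22 vs 6

buggy=22 correct=6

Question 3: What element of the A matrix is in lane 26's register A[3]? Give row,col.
14,5

lane 26->26/4=6, 26 mod 4=2
i=3  r:6+8->14  c:2·2+1+0->5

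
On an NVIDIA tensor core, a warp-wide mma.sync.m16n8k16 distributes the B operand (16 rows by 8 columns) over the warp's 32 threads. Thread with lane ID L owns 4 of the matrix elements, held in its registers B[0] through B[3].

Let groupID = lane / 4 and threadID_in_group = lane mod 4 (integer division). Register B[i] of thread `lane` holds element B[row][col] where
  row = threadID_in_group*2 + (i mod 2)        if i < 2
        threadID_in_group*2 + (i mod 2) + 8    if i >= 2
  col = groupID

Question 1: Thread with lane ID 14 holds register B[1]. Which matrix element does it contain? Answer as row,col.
lane 14->14/4=3, 14 mod 4=2
i=1  r:2·2+1+0->5  c:3

5,3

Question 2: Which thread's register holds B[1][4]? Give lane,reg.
c=4->g=4  r=1->rb=0,t=0,b0=1
L=4*4+0=16  i=0*2+1=1

16,1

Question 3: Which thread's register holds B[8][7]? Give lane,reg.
28,2

c=7→G=7  r=8→rhi=1,T=0,p=0
L=7*4+0=28  i=1*2+0=2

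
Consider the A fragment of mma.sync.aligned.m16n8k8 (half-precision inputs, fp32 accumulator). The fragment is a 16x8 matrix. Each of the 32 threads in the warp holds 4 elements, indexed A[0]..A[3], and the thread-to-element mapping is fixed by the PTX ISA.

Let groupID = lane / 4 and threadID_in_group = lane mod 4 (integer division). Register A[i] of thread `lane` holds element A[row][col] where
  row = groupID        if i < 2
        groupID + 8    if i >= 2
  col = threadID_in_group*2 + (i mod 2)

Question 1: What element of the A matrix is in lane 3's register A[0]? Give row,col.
3: gr=0,th=3
[0] (0+0,3*2+0) = (0,6)

0,6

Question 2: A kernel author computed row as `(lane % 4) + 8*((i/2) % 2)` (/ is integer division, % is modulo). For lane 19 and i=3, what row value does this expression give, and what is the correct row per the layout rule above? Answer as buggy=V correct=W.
`(lane % 4) + 8*((i/2) % 2)`[19,3]->11
lane 19: gid=4 (19/4), tid=3 (19%4)
i=3: r=4+8=12, c=3*2+1=7
row: 11 vs 12

buggy=11 correct=12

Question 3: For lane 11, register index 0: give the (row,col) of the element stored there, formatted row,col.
2,6

lane 11⇒11/4=2, 11 mod 4=3
i=0  r:2+0⇒2  c:2·3+0⇒6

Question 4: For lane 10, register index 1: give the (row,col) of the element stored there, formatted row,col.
2,5

L=10→G=10>>2=2, T=10&3=2
[1]→row 2+0=2  col 2·2+1=5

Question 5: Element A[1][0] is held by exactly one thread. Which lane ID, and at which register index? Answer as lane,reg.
4,0

r:1=>grp=1,rB=0  c:0=>tig=0,lo=0
L=1*4+0=4  i=0*2+0=0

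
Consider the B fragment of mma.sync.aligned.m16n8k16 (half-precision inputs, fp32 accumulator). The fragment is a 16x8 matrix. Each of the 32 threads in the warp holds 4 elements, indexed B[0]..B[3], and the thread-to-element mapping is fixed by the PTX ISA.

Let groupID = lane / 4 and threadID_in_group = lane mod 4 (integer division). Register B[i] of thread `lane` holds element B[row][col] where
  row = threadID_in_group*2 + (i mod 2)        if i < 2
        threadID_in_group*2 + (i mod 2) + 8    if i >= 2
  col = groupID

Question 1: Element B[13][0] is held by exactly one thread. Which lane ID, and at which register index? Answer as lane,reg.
2,3

c: 0->gid=0  r: 13->r8=1,tid=2,i&1=1
L=0*4+2=2  i=1*2+1=3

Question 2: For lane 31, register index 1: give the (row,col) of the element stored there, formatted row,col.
31: g=7,t=3
[1] (3*2+1+0,7) = (7,7)

7,7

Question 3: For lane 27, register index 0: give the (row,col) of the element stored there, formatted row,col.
L=27->gid=27>>2=6, tid=27&3=3
[0]->row 3·2+0+0=6  col gid=6

6,6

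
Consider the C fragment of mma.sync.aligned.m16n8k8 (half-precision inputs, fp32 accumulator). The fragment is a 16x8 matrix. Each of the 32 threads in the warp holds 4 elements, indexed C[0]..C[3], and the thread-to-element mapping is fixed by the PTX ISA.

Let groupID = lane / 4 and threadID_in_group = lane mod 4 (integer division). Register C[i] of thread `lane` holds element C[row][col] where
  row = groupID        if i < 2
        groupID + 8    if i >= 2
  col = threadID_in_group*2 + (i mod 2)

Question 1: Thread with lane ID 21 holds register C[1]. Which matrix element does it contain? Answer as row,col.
21: gid=5,tid=1
[1] (5+0,1*2+1) = (5,3)

5,3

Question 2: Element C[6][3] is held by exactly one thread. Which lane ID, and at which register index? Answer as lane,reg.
r:6=>grp=6,rB=0  c:3=>tig=1,lo=1
L=6*4+1=25  i=0*2+1=1

25,1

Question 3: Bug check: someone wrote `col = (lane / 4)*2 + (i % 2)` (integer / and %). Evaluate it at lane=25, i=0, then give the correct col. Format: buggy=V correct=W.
`(lane / 4)*2 + (i % 2)`[25,0]->12
lane 25: gid=6 (25/4), tid=1 (25%4)
i=0: r=6+0=6, c=1*2+0=2
col: 12 vs 2

buggy=12 correct=2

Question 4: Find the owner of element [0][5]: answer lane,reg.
r: 0->gid=0,r8=0  c: 5->tid=2,i&1=1
L=0*4+2=2  i=0*2+1=1

2,1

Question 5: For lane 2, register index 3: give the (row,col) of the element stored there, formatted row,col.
8,5

lane 2: G=0 (2/4), T=2 (2%4)
i=3: r=0+8=8, c=2*2+1=5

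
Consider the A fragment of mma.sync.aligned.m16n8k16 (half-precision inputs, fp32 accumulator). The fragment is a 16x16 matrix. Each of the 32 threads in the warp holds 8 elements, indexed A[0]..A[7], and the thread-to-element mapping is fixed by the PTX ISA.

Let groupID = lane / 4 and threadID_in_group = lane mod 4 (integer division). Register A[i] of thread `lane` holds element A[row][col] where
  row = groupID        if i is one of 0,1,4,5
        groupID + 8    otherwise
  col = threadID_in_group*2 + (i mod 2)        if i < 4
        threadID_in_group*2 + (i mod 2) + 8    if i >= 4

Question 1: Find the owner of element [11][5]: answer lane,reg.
14,3

r=11->g=3,rb=1  c=5->cb=0,t=2,b0=1
L=3*4+2=14  i=0*4+1*2+1=3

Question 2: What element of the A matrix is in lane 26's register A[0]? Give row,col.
L=26→G=26>>2=6, T=26&3=2
[0]→row 6+0=6  col 2·2+0+0=4

6,4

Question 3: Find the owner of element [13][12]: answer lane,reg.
r=13⇒gr=5,Rb=1  c=12⇒Cb=1,th=2,odd=0
L=5*4+2=22  i=1*4+1*2+0=6

22,6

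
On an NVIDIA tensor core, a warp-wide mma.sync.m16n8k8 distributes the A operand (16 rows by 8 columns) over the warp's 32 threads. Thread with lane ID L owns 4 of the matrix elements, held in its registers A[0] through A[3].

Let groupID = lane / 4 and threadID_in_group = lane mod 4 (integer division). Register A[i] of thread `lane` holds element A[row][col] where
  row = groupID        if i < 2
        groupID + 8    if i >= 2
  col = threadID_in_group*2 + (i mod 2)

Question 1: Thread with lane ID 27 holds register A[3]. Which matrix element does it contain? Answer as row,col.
14,7

27: gr=6,th=3
[3] (6+8,3*2+1) = (14,7)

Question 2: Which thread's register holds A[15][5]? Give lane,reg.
r=15→G=7,rhi=1  c=5→T=2,p=1
L=7*4+2=30  i=1*2+1=3

30,3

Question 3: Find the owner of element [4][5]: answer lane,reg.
r=4→G=4,rhi=0  c=5→T=2,p=1
L=4*4+2=18  i=0*2+1=1

18,1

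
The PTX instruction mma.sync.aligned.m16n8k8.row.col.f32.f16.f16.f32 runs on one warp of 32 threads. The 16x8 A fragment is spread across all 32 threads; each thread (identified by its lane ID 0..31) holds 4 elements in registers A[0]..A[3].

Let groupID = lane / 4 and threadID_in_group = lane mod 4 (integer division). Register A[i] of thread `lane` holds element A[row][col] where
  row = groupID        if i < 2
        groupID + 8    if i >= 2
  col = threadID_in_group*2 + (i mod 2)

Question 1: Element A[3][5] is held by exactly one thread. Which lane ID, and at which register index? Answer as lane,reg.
14,1

r=3->g=3,rb=0  c=5->t=2,b0=1
L=3*4+2=14  i=0*2+1=1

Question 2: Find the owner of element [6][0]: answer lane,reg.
24,0

r: 6->gid=6,r8=0  c: 0->tid=0,i&1=0
L=6*4+0=24  i=0*2+0=0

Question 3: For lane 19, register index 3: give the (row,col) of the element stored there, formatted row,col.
12,7

19: gr=4,th=3
[3] (4+8,3*2+1) = (12,7)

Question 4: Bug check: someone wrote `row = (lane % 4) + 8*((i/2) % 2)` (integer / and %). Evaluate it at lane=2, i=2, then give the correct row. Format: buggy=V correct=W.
`(lane % 4) + 8*((i/2) % 2)`[2,2]=>10
L=2=>grp=2>>2=0, tig=2&3=2
[2]=>row 0+8=8  col 2·2+0=4
row: 10 vs 8

buggy=10 correct=8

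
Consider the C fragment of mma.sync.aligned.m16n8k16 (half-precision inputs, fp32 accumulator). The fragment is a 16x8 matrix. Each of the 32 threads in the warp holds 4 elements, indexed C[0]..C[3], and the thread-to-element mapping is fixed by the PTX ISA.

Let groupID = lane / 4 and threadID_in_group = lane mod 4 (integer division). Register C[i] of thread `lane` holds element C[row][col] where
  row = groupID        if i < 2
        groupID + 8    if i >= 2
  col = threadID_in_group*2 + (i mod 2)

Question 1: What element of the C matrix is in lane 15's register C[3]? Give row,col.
L=15→G=15>>2=3, T=15&3=3
[3]→row 3+8=11  col 3·2+1=7

11,7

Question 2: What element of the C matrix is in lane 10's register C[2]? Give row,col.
10,4

lane 10: gr=2 (10/4), th=2 (10%4)
i=2: r=2+8=10, c=2*2+0=4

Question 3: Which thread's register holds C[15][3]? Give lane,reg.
29,3

r=15→G=7,rhi=1  c=3→T=1,p=1
L=7*4+1=29  i=1*2+1=3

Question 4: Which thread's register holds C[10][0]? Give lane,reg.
8,2

r=10⇒gr=2,Rb=1  c=0⇒th=0,odd=0
L=2*4+0=8  i=1*2+0=2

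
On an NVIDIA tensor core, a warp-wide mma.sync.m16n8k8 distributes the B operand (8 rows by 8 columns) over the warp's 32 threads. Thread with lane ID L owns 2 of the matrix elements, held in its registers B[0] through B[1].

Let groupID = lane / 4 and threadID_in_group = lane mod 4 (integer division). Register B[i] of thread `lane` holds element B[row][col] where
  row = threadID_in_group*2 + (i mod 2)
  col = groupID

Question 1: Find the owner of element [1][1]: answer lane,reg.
4,1

c=1→G=1  r=1→T=0,p=1
L=1*4+0=4  i=1=1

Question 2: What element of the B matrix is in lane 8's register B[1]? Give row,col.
1,2

lane 8→8/4=2, 8 mod 4=0
i=1  r:2·0+1→1  c:2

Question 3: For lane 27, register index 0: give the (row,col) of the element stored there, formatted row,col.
lane 27: G=6 (27/4), T=3 (27%4)
i=0: r=3*2+0=6, c=G=6

6,6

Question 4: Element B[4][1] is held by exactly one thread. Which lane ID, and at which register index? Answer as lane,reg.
c:1=>grp=1  r:4=>tig=2,lo=0
L=1*4+2=6  i=0=0

6,0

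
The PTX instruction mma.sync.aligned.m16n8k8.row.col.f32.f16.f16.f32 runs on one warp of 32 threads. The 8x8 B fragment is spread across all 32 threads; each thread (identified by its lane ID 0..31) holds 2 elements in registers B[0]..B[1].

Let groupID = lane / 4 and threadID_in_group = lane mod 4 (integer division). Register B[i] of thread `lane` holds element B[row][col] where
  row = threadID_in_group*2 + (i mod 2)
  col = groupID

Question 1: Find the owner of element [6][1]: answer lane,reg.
c: 1->gid=1  r: 6->tid=3,i&1=0
L=1*4+3=7  i=0=0

7,0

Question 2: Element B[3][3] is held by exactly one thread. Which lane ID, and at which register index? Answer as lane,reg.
13,1

c=3→G=3  r=3→T=1,p=1
L=3*4+1=13  i=1=1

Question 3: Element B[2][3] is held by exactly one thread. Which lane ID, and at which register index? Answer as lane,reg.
c: 3->gid=3  r: 2->tid=1,i&1=0
L=3*4+1=13  i=0=0

13,0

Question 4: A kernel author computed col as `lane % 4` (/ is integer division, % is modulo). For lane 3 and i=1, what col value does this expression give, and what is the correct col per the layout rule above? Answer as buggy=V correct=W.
buggy=3 correct=0

`lane % 4`[3,1]⇒3
lane 3⇒3/4=0, 3 mod 4=3
i=1  r:2·3+1⇒7  c:0
col: 3 vs 0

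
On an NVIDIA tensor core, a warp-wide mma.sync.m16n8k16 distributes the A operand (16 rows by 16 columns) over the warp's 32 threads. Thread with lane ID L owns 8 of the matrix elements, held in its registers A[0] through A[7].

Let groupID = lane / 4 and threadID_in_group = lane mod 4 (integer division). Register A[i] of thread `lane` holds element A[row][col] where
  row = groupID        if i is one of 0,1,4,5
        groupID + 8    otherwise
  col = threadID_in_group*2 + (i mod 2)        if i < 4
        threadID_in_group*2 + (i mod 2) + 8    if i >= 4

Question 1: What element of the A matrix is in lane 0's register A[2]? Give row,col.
lane 0: g=0 (0/4), t=0 (0%4)
i=2: r=0+8=8, c=0*2+0+0=0

8,0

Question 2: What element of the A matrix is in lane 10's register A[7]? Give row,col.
L=10->g=10>>2=2, t=10&3=2
[7]->row 2+8=10  col 2·2+1+8=13

10,13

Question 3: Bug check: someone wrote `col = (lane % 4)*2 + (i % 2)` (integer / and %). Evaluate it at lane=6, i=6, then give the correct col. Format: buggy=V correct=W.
`(lane % 4)*2 + (i % 2)`[6,6]=>4
lane 6=>6/4=1, 6 mod 4=2
i=6  r:1+8=>9  c:2·2+0+8=>12
col: 4 vs 12

buggy=4 correct=12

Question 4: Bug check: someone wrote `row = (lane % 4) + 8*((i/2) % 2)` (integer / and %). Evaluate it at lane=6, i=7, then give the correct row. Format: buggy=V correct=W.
buggy=10 correct=9

`(lane % 4) + 8*((i/2) % 2)`[6,7]→10
L=6→G=6>>2=1, T=6&3=2
[7]→row 1+8=9  col 2·2+1+8=13
row: 10 vs 9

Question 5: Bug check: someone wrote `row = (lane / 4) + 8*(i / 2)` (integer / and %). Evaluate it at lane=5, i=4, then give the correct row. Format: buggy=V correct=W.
`(lane / 4) + 8*(i / 2)`[5,4]->17
L=5->gid=5>>2=1, tid=5&3=1
[4]->row 1+0=1  col 1·2+0+8=10
row: 17 vs 1

buggy=17 correct=1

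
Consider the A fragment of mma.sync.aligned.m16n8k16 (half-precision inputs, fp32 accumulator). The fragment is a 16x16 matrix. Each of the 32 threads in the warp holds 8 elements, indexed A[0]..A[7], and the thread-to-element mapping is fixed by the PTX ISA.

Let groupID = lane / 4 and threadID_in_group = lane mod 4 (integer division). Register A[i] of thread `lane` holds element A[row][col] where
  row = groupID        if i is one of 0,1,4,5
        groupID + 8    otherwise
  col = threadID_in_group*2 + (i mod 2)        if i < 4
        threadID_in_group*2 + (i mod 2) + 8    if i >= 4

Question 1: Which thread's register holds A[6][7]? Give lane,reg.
r: 6->gid=6,r8=0  c: 7->c8=0,tid=3,i&1=1
L=6*4+3=27  i=0*4+0*2+1=1

27,1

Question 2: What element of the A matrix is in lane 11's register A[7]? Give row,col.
11: gr=2,th=3
[7] (2+8,3*2+1+8) = (10,15)

10,15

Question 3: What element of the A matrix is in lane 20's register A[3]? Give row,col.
lane 20: gid=5 (20/4), tid=0 (20%4)
i=3: r=5+8=13, c=0*2+1+0=1

13,1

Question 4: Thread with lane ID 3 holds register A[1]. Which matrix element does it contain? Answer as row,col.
L=3=>grp=3>>2=0, tig=3&3=3
[1]=>row 0+0=0  col 3·2+1+0=7

0,7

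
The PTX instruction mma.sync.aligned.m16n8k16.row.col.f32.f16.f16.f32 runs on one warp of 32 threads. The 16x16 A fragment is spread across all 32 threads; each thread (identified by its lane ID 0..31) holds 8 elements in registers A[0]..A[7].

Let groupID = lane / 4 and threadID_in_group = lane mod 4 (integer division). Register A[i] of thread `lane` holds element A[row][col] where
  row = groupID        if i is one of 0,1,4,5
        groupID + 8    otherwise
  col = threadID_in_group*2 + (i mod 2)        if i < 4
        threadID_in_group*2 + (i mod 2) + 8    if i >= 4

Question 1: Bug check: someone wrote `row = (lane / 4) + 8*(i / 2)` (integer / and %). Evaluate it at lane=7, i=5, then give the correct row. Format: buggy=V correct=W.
`(lane / 4) + 8*(i / 2)`[7,5]->17
lane 7: gid=1 (7/4), tid=3 (7%4)
i=5: r=1+0=1, c=3*2+1+8=15
row: 17 vs 1

buggy=17 correct=1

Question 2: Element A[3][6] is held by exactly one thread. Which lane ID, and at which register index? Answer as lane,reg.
15,0

r=3⇒gr=3,Rb=0  c=6⇒Cb=0,th=3,odd=0
L=3*4+3=15  i=0*4+0*2+0=0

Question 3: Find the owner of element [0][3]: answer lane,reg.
1,1

r=0⇒gr=0,Rb=0  c=3⇒Cb=0,th=1,odd=1
L=0*4+1=1  i=0*4+0*2+1=1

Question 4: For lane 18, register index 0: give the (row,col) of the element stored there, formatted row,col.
4,4

18: G=4,T=2
[0] (4+0,2*2+0+0) = (4,4)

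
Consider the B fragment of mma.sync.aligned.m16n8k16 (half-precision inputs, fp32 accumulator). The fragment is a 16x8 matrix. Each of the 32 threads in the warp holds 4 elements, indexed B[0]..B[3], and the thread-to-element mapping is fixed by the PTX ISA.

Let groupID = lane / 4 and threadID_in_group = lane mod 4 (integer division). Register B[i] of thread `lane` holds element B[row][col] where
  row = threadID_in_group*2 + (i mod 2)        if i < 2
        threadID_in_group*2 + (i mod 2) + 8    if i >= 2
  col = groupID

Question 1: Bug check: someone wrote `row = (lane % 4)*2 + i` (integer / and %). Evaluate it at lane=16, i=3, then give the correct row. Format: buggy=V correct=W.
`(lane % 4)*2 + i`[16,3]=>3
L=16=>grp=16>>2=4, tig=16&3=0
[3]=>row 0·2+1+8=9  col grp=4
row: 3 vs 9

buggy=3 correct=9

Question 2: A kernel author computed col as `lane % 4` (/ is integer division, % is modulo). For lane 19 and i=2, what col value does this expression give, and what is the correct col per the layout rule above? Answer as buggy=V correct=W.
buggy=3 correct=4

`lane % 4`[19,2]⇒3
19: gr=4,th=3
[2] (3*2+0+8,4) = (14,4)
col: 3 vs 4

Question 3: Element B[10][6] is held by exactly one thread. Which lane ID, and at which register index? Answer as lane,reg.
25,2

c=6⇒gr=6  r=10⇒Rb=1,th=1,odd=0
L=6*4+1=25  i=1*2+0=2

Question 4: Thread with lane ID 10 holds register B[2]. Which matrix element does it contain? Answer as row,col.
12,2

10: G=2,T=2
[2] (2*2+0+8,2) = (12,2)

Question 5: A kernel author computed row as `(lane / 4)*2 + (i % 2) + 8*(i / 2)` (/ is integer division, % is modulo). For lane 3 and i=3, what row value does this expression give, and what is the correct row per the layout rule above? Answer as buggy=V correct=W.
`(lane / 4)*2 + (i % 2) + 8*(i / 2)`[3,3]→9
lane 3: G=0 (3/4), T=3 (3%4)
i=3: r=3*2+1+8=15, c=G=0
row: 9 vs 15

buggy=9 correct=15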